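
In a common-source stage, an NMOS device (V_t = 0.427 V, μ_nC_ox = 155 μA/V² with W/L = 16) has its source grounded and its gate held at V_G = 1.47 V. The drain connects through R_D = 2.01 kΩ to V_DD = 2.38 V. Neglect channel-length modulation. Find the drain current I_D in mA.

V_GS = V_G = 1.47 V, so V_ov = 1.47 − 0.427 = 1.04 V.
k_n = μ_nC_ox · (W/L) = 2.48 mA/V².
Assume saturation: I_D = ½ k_n V_ov² = 0.5 × 2.48 × 1.04² = 1.35 mA, giving V_DS = V_DD − I_D R_D = 2.38 − 1.35 × 2.01 = -0.331 V.
But -0.331 V < V_ov = 1.04 V, so the device is actually in triode.
In triode I_D = k_n[V_ov V_DS − ½ V_DS²] and I_D = (V_DD − V_DS)/R_D. Equating: 2.49 V_DS² − 6.199 V_DS + 2.38 = 0, giving V_DS = 0.474 V (the root below V_ov).
I_D = (2.38 − 0.474) / 2.01 = 0.948 mA.

I_D = 0.948 mA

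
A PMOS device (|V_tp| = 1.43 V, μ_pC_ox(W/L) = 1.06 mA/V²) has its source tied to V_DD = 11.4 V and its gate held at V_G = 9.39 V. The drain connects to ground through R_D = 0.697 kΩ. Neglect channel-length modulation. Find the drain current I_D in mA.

I_D = 0.178 mA

V_SG = V_DD − V_G = 11.4 − 9.39 = 2.01 V, so V_ov = 2.01 − 1.43 = 0.58 V.
Assume saturation: I_D = ½ k_p V_ov² = 0.5 × 1.06 × 0.58² = 0.178 mA, giving V_SD = V_DD − I_D R_D = 11.4 − 0.178 × 0.697 = 11.3 V.
V_SD = 11.3 V ≥ V_ov = 0.58 V, confirming saturation.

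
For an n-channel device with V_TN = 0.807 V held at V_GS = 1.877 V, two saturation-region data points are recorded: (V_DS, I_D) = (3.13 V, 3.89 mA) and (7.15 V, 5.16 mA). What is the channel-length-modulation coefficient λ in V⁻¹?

λ = 0.109 V⁻¹

With V_GS fixed, I_D ∝ (1 + λ V_DS) in saturation, so I_D2/I_D1 = (1 + λ V_DS2)/(1 + λ V_DS1).
5.16/3.89 = 1.326 = (1 + 7.15 λ)/(1 + 3.13 λ).
Solving: λ (I_D1 V_DS2 − I_D2 V_DS1) = I_D2 − I_D1, so λ = (5.16 − 3.89) / (3.89 × 7.15 − 5.16 × 3.13) = 1.27 / 11.7 = 0.109 V⁻¹.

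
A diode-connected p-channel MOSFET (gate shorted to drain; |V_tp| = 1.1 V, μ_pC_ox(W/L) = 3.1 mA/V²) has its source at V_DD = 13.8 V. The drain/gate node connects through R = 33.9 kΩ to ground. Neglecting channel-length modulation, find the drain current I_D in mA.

With gate tied to drain, V_SG = V_SD ≥ V_SG − |V_tp|, so the device is in saturation.
KCL at the drain: ½ k_p (V_SG − |V_tp|)² = (V_DD − V_SG)/R.
Let x = V_SG − 1.1. Then 52.5 x² + x − 12.7 = 0, giving x = 0.482 V (positive root), so V_SG = 1.58 V.
I_D = (V_DD − V_SG)/R = (13.8 − 1.58) / 33.9 = 0.36 mA.

I_D = 0.360 mA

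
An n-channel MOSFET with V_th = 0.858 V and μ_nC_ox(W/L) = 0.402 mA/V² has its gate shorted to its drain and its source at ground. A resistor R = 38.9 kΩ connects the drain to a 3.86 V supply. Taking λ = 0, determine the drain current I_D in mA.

With gate tied to drain, V_GS = V_DS ≥ V_GS − V_th, so the device is in saturation.
KCL at the drain: ½ k_n (V_GS − V_th)² = (V_DD − V_GS)/R.
Let x = V_GS − 0.858. Then 7.82 x² + x − 3.002 = 0, giving x = 0.559 V (positive root), so V_GS = 1.42 V.
I_D = (V_DD − V_GS)/R = (3.86 − 1.42) / 38.9 = 0.0628 mA.

I_D = 0.0628 mA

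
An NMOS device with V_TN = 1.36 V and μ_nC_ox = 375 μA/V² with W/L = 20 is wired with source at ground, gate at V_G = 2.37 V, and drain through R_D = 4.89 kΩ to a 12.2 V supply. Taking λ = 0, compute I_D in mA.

I_D = 2.41 mA

V_GS = V_G = 2.37 V, so V_ov = 2.37 − 1.36 = 1.01 V.
k_n = μ_nC_ox · (W/L) = 7.5 mA/V².
Assume saturation: I_D = ½ k_n V_ov² = 0.5 × 7.5 × 1.01² = 3.83 mA, giving V_DS = V_DD − I_D R_D = 12.2 − 3.83 × 4.89 = -6.51 V.
But -6.51 V < V_ov = 1.01 V, so the device is actually in triode.
In triode I_D = k_n[V_ov V_DS − ½ V_DS²] and I_D = (V_DD − V_DS)/R_D. Equating: 18.3 V_DS² − 38.04 V_DS + 12.2 = 0, giving V_DS = 0.396 V (the root below V_ov).
I_D = (12.2 − 0.396) / 4.89 = 2.41 mA.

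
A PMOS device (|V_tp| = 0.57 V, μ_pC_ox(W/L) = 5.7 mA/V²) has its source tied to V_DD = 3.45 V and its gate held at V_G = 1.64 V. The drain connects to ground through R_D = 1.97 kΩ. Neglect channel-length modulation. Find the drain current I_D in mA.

V_SG = V_DD − V_G = 3.45 − 1.64 = 1.81 V, so V_ov = 1.81 − 0.57 = 1.24 V.
Assume saturation: I_D = ½ k_p V_ov² = 0.5 × 5.7 × 1.24² = 4.38 mA, giving V_SD = V_DD − I_D R_D = 3.45 − 4.38 × 1.97 = -5.18 V.
But -5.18 V < V_ov = 1.24 V, so the device is actually in triode.
In triode I_D = k_p[V_ov V_SD − ½ V_SD²] and I_D = (V_DD − V_SD)/R_D. Equating: 5.61 V_SD² − 14.92 V_SD + 3.45 = 0, giving V_SD = 0.256 V (the root below V_ov).
I_D = (3.45 − 0.256) / 1.97 = 1.62 mA.

I_D = 1.62 mA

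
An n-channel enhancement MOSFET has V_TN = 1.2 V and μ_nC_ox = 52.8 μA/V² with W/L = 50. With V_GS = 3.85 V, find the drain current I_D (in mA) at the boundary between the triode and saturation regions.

I_D = 9.27 mA

At the boundary V_DS = V_ov = V_GS − V_TN = 3.85 − 1.2 = 2.65 V.
k_n = μ_nC_ox · (W/L) = 2.64 mA/V².
I_D = ½ k_n V_ov² = 0.5 × 2.64 × 2.65² = 9.27 mA.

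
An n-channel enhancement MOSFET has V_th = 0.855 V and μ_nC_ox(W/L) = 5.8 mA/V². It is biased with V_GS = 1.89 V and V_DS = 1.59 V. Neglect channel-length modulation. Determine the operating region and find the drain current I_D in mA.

Saturation; I_D = 3.11 mA

V_ov = V_GS − V_th = 1.89 − 0.855 = 1.03 V.
Since V_DS = 1.59 V ≥ V_ov = 1.03 V, the device is in saturation.
I_D = ½ k_n V_ov² = 0.5 × 5.8 × 1.03² = 3.11 mA.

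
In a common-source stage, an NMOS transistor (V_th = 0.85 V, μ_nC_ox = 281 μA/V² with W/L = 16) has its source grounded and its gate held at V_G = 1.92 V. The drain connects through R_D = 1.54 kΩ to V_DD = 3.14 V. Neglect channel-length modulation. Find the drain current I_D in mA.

I_D = 1.74 mA

V_GS = V_G = 1.92 V, so V_ov = 1.92 − 0.85 = 1.07 V.
k_n = μ_nC_ox · (W/L) = 4.496 mA/V².
Assume saturation: I_D = ½ k_n V_ov² = 0.5 × 4.496 × 1.07² = 2.57 mA, giving V_DS = V_DD − I_D R_D = 3.14 − 2.57 × 1.54 = -0.824 V.
But -0.824 V < V_ov = 1.07 V, so the device is actually in triode.
In triode I_D = k_n[V_ov V_DS − ½ V_DS²] and I_D = (V_DD − V_DS)/R_D. Equating: 3.46 V_DS² − 8.409 V_DS + 3.14 = 0, giving V_DS = 0.461 V (the root below V_ov).
I_D = (3.14 − 0.461) / 1.54 = 1.74 mA.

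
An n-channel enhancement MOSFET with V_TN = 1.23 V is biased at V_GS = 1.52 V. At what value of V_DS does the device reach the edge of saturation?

The boundary between triode and saturation is V_DS = V_GS − V_TN = V_ov.
V_ov = 1.52 − 1.23 = 0.29 V.

V_DS,sat = 0.290 V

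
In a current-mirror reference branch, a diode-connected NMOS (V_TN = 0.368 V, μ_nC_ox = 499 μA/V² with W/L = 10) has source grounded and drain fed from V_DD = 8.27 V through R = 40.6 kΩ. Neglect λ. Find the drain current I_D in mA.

I_D = 0.188 mA

With gate tied to drain, V_GS = V_DS ≥ V_GS − V_TN, so the device is in saturation.
k_n = μ_nC_ox · (W/L) = 4.99 mA/V².
KCL at the drain: ½ k_n (V_GS − V_TN)² = (V_DD − V_GS)/R.
Let x = V_GS − 0.368. Then 101 x² + x − 7.902 = 0, giving x = 0.274 V (positive root), so V_GS = 0.642 V.
I_D = (V_DD − V_GS)/R = (8.27 − 0.642) / 40.6 = 0.188 mA.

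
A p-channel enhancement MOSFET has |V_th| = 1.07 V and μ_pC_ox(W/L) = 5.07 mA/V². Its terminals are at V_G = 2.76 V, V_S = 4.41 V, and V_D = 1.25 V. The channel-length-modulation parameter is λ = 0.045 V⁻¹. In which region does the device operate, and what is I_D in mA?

Saturation; I_D = 0.974 mA

V_SG = V_S − V_G = 4.41 − 2.76 = 1.65 V; V_SD = V_S − V_D = 4.41 − 1.25 = 3.16 V.
V_ov = V_SG − |V_th| = 1.65 − 1.07 = 0.58 V.
Since V_SD = 3.16 V ≥ V_ov = 0.58 V, the device is in saturation.
I_D = ½ k_p V_ov² (1 + λ V_SD) = 0.5 × 5.07 × 0.58² × (1 + 0.045 × 3.16) = 0.974 mA.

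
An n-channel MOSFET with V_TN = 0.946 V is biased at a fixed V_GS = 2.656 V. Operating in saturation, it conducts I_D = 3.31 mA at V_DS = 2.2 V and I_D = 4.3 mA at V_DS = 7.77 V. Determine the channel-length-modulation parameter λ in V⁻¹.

λ = 0.0609 V⁻¹

With V_GS fixed, I_D ∝ (1 + λ V_DS) in saturation, so I_D2/I_D1 = (1 + λ V_DS2)/(1 + λ V_DS1).
4.3/3.31 = 1.299 = (1 + 7.77 λ)/(1 + 2.2 λ).
Solving: λ (I_D1 V_DS2 − I_D2 V_DS1) = I_D2 − I_D1, so λ = (4.3 − 3.31) / (3.31 × 7.77 − 4.3 × 2.2) = 0.99 / 16.3 = 0.0609 V⁻¹.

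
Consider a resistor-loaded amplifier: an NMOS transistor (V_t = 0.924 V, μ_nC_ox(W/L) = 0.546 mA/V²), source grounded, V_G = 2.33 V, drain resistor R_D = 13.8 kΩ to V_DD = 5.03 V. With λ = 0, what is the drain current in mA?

V_GS = V_G = 2.33 V, so V_ov = 2.33 − 0.924 = 1.41 V.
Assume saturation: I_D = ½ k_n V_ov² = 0.5 × 0.546 × 1.41² = 0.54 mA, giving V_DS = V_DD − I_D R_D = 5.03 − 0.54 × 13.8 = -2.42 V.
But -2.42 V < V_ov = 1.41 V, so the device is actually in triode.
In triode I_D = k_n[V_ov V_DS − ½ V_DS²] and I_D = (V_DD − V_DS)/R_D. Equating: 3.77 V_DS² − 11.59 V_DS + 5.03 = 0, giving V_DS = 0.523 V (the root below V_ov).
I_D = (5.03 − 0.523) / 13.8 = 0.327 mA.

I_D = 0.327 mA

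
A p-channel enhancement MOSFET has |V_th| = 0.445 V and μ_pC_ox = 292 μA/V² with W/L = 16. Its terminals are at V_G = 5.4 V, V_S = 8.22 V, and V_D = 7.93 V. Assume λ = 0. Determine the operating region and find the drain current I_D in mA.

V_SG = V_S − V_G = 8.22 − 5.4 = 2.82 V; V_SD = V_S − V_D = 8.22 − 7.93 = 0.29 V.
k_p = μ_pC_ox · (W/L) = 4.672 mA/V².
V_ov = V_SG − |V_th| = 2.82 − 0.445 = 2.38 V.
Since V_SD = 0.29 V < V_ov = 2.38 V, the device is in the triode region.
I_D = k_p [V_ov · V_SD − ½ V_SD²] = 4.672 × [2.38 × 0.29 − 0.5 × 0.29²] = 3.02 mA.

Triode; I_D = 3.02 mA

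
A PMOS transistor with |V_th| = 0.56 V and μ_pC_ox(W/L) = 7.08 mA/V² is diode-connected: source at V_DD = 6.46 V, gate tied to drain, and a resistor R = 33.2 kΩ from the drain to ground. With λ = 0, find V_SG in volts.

V_SG = 0.780 V

With gate tied to drain, V_SG = V_SD ≥ V_SG − |V_th|, so the device is in saturation.
KCL at the drain: ½ k_p (V_SG − |V_th|)² = (V_DD − V_SG)/R.
Let x = V_SG − 0.56. Then 118 x² + x − 5.9 = 0, giving x = 0.22 V (positive root), so V_SG = 0.78 V.
I_D = (V_DD − V_SG)/R = (6.46 − 0.78) / 33.2 = 0.171 mA.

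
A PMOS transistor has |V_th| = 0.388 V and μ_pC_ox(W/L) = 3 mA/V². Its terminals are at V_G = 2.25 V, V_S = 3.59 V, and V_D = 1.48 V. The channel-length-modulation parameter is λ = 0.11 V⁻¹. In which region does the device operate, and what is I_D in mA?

Saturation; I_D = 1.67 mA

V_SG = V_S − V_G = 3.59 − 2.25 = 1.34 V; V_SD = V_S − V_D = 3.59 − 1.48 = 2.11 V.
V_ov = V_SG − |V_th| = 1.34 − 0.388 = 0.952 V.
Since V_SD = 2.11 V ≥ V_ov = 0.952 V, the device is in saturation.
I_D = ½ k_p V_ov² (1 + λ V_SD) = 0.5 × 3 × 0.952² × (1 + 0.11 × 2.11) = 1.67 mA.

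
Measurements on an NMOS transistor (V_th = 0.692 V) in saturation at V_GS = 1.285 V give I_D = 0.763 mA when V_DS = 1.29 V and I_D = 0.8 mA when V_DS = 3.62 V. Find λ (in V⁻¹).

With V_GS fixed, I_D ∝ (1 + λ V_DS) in saturation, so I_D2/I_D1 = (1 + λ V_DS2)/(1 + λ V_DS1).
0.8/0.763 = 1.048 = (1 + 3.62 λ)/(1 + 1.29 λ).
Solving: λ (I_D1 V_DS2 − I_D2 V_DS1) = I_D2 − I_D1, so λ = (0.8 − 0.763) / (0.763 × 3.62 − 0.8 × 1.29) = 0.037 / 1.73 = 0.0214 V⁻¹.

λ = 0.0214 V⁻¹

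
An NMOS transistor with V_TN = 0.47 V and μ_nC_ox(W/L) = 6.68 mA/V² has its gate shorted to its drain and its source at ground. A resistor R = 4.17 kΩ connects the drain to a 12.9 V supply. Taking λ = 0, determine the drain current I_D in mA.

I_D = 2.76 mA

With gate tied to drain, V_GS = V_DS ≥ V_GS − V_TN, so the device is in saturation.
KCL at the drain: ½ k_n (V_GS − V_TN)² = (V_DD − V_GS)/R.
Let x = V_GS − 0.47. Then 13.9 x² + x − 12.43 = 0, giving x = 0.909 V (positive root), so V_GS = 1.38 V.
I_D = (V_DD − V_GS)/R = (12.9 − 1.38) / 4.17 = 2.76 mA.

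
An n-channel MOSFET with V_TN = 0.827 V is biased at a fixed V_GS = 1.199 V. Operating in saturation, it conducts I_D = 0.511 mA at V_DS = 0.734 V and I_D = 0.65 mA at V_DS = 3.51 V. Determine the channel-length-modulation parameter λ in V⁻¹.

With V_GS fixed, I_D ∝ (1 + λ V_DS) in saturation, so I_D2/I_D1 = (1 + λ V_DS2)/(1 + λ V_DS1).
0.65/0.511 = 1.272 = (1 + 3.51 λ)/(1 + 0.734 λ).
Solving: λ (I_D1 V_DS2 − I_D2 V_DS1) = I_D2 − I_D1, so λ = (0.65 − 0.511) / (0.511 × 3.51 − 0.65 × 0.734) = 0.139 / 1.32 = 0.106 V⁻¹.

λ = 0.106 V⁻¹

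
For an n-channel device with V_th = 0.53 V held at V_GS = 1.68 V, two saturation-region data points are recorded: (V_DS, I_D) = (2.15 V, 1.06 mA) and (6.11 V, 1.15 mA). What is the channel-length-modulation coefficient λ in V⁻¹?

λ = 0.0225 V⁻¹

With V_GS fixed, I_D ∝ (1 + λ V_DS) in saturation, so I_D2/I_D1 = (1 + λ V_DS2)/(1 + λ V_DS1).
1.15/1.06 = 1.085 = (1 + 6.11 λ)/(1 + 2.15 λ).
Solving: λ (I_D1 V_DS2 − I_D2 V_DS1) = I_D2 − I_D1, so λ = (1.15 − 1.06) / (1.06 × 6.11 − 1.15 × 2.15) = 0.09 / 4 = 0.0225 V⁻¹.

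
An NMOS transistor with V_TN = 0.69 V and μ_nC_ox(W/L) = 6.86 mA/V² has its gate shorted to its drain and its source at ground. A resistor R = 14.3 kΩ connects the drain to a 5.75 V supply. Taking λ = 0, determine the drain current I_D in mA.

With gate tied to drain, V_GS = V_DS ≥ V_GS − V_TN, so the device is in saturation.
KCL at the drain: ½ k_n (V_GS − V_TN)² = (V_DD − V_GS)/R.
Let x = V_GS − 0.69. Then 49 x² + x − 5.06 = 0, giving x = 0.311 V (positive root), so V_GS = 1 V.
I_D = (V_DD − V_GS)/R = (5.75 − 1) / 14.3 = 0.332 mA.

I_D = 0.332 mA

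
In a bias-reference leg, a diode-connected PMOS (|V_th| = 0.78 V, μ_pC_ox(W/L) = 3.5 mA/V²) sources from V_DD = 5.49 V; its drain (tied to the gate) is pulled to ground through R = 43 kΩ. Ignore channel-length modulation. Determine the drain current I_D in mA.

I_D = 0.104 mA

With gate tied to drain, V_SG = V_SD ≥ V_SG − |V_th|, so the device is in saturation.
KCL at the drain: ½ k_p (V_SG − |V_th|)² = (V_DD − V_SG)/R.
Let x = V_SG − 0.78. Then 75.2 x² + x − 4.71 = 0, giving x = 0.244 V (positive root), so V_SG = 1.02 V.
I_D = (V_DD − V_SG)/R = (5.49 − 1.02) / 43 = 0.104 mA.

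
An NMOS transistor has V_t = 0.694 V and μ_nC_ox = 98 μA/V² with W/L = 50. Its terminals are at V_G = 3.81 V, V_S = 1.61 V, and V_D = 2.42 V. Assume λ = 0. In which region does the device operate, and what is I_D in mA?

V_GS = V_G − V_S = 3.81 − 1.61 = 2.2 V; V_DS = V_D − V_S = 2.42 − 1.61 = 0.81 V.
k_n = μ_nC_ox · (W/L) = 4.9 mA/V².
V_ov = V_GS − V_t = 2.2 − 0.694 = 1.51 V.
Since V_DS = 0.81 V < V_ov = 1.51 V, the device is in the triode region.
I_D = k_n [V_ov · V_DS − ½ V_DS²] = 4.9 × [1.51 × 0.81 − 0.5 × 0.81²] = 4.37 mA.

Triode; I_D = 4.37 mA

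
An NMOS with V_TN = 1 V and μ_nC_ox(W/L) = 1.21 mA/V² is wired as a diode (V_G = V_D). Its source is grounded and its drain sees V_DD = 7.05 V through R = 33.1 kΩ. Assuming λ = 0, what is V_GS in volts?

V_GS = 1.53 V

With gate tied to drain, V_GS = V_DS ≥ V_GS − V_TN, so the device is in saturation.
KCL at the drain: ½ k_n (V_GS − V_TN)² = (V_DD − V_GS)/R.
Let x = V_GS − 1. Then 20 x² + x − 6.05 = 0, giving x = 0.525 V (positive root), so V_GS = 1.53 V.
I_D = (V_DD − V_GS)/R = (7.05 − 1.53) / 33.1 = 0.167 mA.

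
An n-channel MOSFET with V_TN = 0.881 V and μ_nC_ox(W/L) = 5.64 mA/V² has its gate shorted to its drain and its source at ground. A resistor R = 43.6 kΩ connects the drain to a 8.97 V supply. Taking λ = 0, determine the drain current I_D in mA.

With gate tied to drain, V_GS = V_DS ≥ V_GS − V_TN, so the device is in saturation.
KCL at the drain: ½ k_n (V_GS − V_TN)² = (V_DD − V_GS)/R.
Let x = V_GS − 0.881. Then 123 x² + x − 8.089 = 0, giving x = 0.252 V (positive root), so V_GS = 1.13 V.
I_D = (V_DD − V_GS)/R = (8.97 − 1.13) / 43.6 = 0.18 mA.

I_D = 0.180 mA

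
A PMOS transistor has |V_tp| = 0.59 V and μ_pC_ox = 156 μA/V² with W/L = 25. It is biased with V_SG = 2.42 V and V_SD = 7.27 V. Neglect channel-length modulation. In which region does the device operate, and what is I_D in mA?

Saturation; I_D = 6.53 mA

k_p = μ_pC_ox · (W/L) = 3.9 mA/V².
V_ov = V_SG − |V_tp| = 2.42 − 0.59 = 1.83 V.
Since V_SD = 7.27 V ≥ V_ov = 1.83 V, the device is in saturation.
I_D = ½ k_p V_ov² = 0.5 × 3.9 × 1.83² = 6.53 mA.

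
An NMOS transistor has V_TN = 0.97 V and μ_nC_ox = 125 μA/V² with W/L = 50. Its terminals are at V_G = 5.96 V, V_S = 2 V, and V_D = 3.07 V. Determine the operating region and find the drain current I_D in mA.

Triode; I_D = 16.4 mA

V_GS = V_G − V_S = 5.96 − 2 = 3.96 V; V_DS = V_D − V_S = 3.07 − 2 = 1.07 V.
k_n = μ_nC_ox · (W/L) = 6.25 mA/V².
V_ov = V_GS − V_TN = 3.96 − 0.97 = 2.99 V.
Since V_DS = 1.07 V < V_ov = 2.99 V, the device is in the triode region.
I_D = k_n [V_ov · V_DS − ½ V_DS²] = 6.25 × [2.99 × 1.07 − 0.5 × 1.07²] = 16.4 mA.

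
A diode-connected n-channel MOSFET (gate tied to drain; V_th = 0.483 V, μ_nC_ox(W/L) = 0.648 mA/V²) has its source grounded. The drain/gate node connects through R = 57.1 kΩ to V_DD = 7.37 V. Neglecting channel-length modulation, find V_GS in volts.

With gate tied to drain, V_GS = V_DS ≥ V_GS − V_th, so the device is in saturation.
KCL at the drain: ½ k_n (V_GS − V_th)² = (V_DD − V_GS)/R.
Let x = V_GS − 0.483. Then 18.5 x² + x − 6.887 = 0, giving x = 0.584 V (positive root), so V_GS = 1.07 V.
I_D = (V_DD − V_GS)/R = (7.37 − 1.07) / 57.1 = 0.11 mA.

V_GS = 1.07 V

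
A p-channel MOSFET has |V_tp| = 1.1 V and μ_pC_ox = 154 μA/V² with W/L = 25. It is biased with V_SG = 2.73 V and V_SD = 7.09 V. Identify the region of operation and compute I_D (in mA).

k_p = μ_pC_ox · (W/L) = 3.85 mA/V².
V_ov = V_SG − |V_tp| = 2.73 − 1.1 = 1.63 V.
Since V_SD = 7.09 V ≥ V_ov = 1.63 V, the device is in saturation.
I_D = ½ k_p V_ov² = 0.5 × 3.85 × 1.63² = 5.11 mA.

Saturation; I_D = 5.11 mA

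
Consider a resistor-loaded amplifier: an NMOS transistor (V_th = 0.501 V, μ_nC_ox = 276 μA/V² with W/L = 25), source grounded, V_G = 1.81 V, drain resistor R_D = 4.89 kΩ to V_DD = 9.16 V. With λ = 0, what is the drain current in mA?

V_GS = V_G = 1.81 V, so V_ov = 1.81 − 0.501 = 1.31 V.
k_n = μ_nC_ox · (W/L) = 6.9 mA/V².
Assume saturation: I_D = ½ k_n V_ov² = 0.5 × 6.9 × 1.31² = 5.91 mA, giving V_DS = V_DD − I_D R_D = 9.16 − 5.91 × 4.89 = -19.7 V.
But -19.7 V < V_ov = 1.31 V, so the device is actually in triode.
In triode I_D = k_n[V_ov V_DS − ½ V_DS²] and I_D = (V_DD − V_DS)/R_D. Equating: 16.9 V_DS² − 45.17 V_DS + 9.16 = 0, giving V_DS = 0.221 V (the root below V_ov).
I_D = (9.16 − 0.221) / 4.89 = 1.83 mA.

I_D = 1.83 mA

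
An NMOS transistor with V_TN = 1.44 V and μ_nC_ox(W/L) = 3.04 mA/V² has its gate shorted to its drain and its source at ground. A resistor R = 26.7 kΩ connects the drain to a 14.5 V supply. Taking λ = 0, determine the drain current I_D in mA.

With gate tied to drain, V_GS = V_DS ≥ V_GS − V_TN, so the device is in saturation.
KCL at the drain: ½ k_n (V_GS − V_TN)² = (V_DD − V_GS)/R.
Let x = V_GS − 1.44. Then 40.6 x² + x − 13.06 = 0, giving x = 0.555 V (positive root), so V_GS = 2 V.
I_D = (V_DD − V_GS)/R = (14.5 − 2) / 26.7 = 0.468 mA.

I_D = 0.468 mA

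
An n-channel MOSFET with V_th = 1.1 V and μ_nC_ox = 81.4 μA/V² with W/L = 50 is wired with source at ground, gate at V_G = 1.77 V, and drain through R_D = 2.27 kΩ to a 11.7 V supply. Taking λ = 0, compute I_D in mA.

I_D = 0.914 mA

V_GS = V_G = 1.77 V, so V_ov = 1.77 − 1.1 = 0.67 V.
k_n = μ_nC_ox · (W/L) = 4.07 mA/V².
Assume saturation: I_D = ½ k_n V_ov² = 0.5 × 4.07 × 0.67² = 0.914 mA, giving V_DS = V_DD − I_D R_D = 11.7 − 0.914 × 2.27 = 9.63 V.
V_DS = 9.63 V ≥ V_ov = 0.67 V, confirming saturation.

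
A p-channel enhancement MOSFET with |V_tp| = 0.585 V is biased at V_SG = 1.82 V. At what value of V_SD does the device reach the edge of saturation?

V_SD,sat = 1.24 V

The boundary between triode and saturation is V_SD = V_SG − |V_tp| = V_ov.
V_ov = 1.82 − 0.585 = 1.24 V.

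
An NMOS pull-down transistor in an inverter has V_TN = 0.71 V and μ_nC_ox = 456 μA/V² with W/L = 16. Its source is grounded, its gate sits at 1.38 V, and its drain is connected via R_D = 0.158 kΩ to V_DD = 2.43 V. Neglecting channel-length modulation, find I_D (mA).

I_D = 1.64 mA

V_GS = V_G = 1.38 V, so V_ov = 1.38 − 0.71 = 0.67 V.
k_n = μ_nC_ox · (W/L) = 7.296 mA/V².
Assume saturation: I_D = ½ k_n V_ov² = 0.5 × 7.296 × 0.67² = 1.64 mA, giving V_DS = V_DD − I_D R_D = 2.43 − 1.64 × 0.158 = 2.17 V.
V_DS = 2.17 V ≥ V_ov = 0.67 V, confirming saturation.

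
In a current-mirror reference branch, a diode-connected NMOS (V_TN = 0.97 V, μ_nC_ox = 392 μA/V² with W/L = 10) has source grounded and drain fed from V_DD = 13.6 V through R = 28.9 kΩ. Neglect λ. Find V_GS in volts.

With gate tied to drain, V_GS = V_DS ≥ V_GS − V_TN, so the device is in saturation.
k_n = μ_nC_ox · (W/L) = 3.92 mA/V².
KCL at the drain: ½ k_n (V_GS − V_TN)² = (V_DD − V_GS)/R.
Let x = V_GS − 0.97. Then 56.6 x² + x − 12.63 = 0, giving x = 0.463 V (positive root), so V_GS = 1.43 V.
I_D = (V_DD − V_GS)/R = (13.6 − 1.43) / 28.9 = 0.421 mA.

V_GS = 1.43 V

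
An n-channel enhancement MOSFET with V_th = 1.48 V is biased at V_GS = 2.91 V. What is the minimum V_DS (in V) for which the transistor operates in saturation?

The boundary between triode and saturation is V_DS = V_GS − V_th = V_ov.
V_ov = 2.91 − 1.48 = 1.43 V.

V_DS,sat = 1.43 V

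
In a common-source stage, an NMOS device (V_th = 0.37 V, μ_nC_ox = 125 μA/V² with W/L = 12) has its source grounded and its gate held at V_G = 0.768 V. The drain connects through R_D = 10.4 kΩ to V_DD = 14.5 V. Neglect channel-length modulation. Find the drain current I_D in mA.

I_D = 0.119 mA

V_GS = V_G = 0.768 V, so V_ov = 0.768 − 0.37 = 0.398 V.
k_n = μ_nC_ox · (W/L) = 1.5 mA/V².
Assume saturation: I_D = ½ k_n V_ov² = 0.5 × 1.5 × 0.398² = 0.119 mA, giving V_DS = V_DD − I_D R_D = 14.5 − 0.119 × 10.4 = 13.3 V.
V_DS = 13.3 V ≥ V_ov = 0.398 V, confirming saturation.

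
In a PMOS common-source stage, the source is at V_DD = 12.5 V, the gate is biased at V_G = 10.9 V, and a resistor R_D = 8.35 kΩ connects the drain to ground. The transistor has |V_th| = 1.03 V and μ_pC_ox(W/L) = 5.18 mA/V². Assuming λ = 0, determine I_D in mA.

V_SG = V_DD − V_G = 12.5 − 10.9 = 1.6 V, so V_ov = 1.6 − 1.03 = 0.57 V.
Assume saturation: I_D = ½ k_p V_ov² = 0.5 × 5.18 × 0.57² = 0.841 mA, giving V_SD = V_DD − I_D R_D = 12.5 − 0.841 × 8.35 = 5.47 V.
V_SD = 5.47 V ≥ V_ov = 0.57 V, confirming saturation.

I_D = 0.841 mA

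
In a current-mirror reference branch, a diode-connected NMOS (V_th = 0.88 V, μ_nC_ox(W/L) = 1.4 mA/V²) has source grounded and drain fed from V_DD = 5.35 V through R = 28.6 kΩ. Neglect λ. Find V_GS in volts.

With gate tied to drain, V_GS = V_DS ≥ V_GS − V_th, so the device is in saturation.
KCL at the drain: ½ k_n (V_GS − V_th)² = (V_DD − V_GS)/R.
Let x = V_GS − 0.88. Then 20 x² + x − 4.47 = 0, giving x = 0.448 V (positive root), so V_GS = 1.33 V.
I_D = (V_DD − V_GS)/R = (5.35 − 1.33) / 28.6 = 0.141 mA.

V_GS = 1.33 V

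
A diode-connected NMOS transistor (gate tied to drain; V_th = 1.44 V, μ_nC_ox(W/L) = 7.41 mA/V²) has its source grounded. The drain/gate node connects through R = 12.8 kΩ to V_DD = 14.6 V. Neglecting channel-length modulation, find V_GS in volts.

V_GS = 1.96 V

With gate tied to drain, V_GS = V_DS ≥ V_GS − V_th, so the device is in saturation.
KCL at the drain: ½ k_n (V_GS − V_th)² = (V_DD − V_GS)/R.
Let x = V_GS − 1.44. Then 47.4 x² + x − 13.16 = 0, giving x = 0.516 V (positive root), so V_GS = 1.96 V.
I_D = (V_DD − V_GS)/R = (14.6 − 1.96) / 12.8 = 0.988 mA.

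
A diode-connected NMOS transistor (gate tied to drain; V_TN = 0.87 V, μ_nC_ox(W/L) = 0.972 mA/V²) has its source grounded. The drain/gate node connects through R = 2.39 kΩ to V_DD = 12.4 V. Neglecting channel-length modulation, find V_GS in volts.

V_GS = 3.62 V

With gate tied to drain, V_GS = V_DS ≥ V_GS − V_TN, so the device is in saturation.
KCL at the drain: ½ k_n (V_GS − V_TN)² = (V_DD − V_GS)/R.
Let x = V_GS − 0.87. Then 1.16 x² + x − 11.53 = 0, giving x = 2.75 V (positive root), so V_GS = 3.62 V.
I_D = (V_DD − V_GS)/R = (12.4 − 3.62) / 2.39 = 3.67 mA.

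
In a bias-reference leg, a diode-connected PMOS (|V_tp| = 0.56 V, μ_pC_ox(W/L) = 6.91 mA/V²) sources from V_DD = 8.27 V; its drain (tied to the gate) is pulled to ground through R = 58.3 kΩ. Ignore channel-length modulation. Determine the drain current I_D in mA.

With gate tied to drain, V_SG = V_SD ≥ V_SG − |V_tp|, so the device is in saturation.
KCL at the drain: ½ k_p (V_SG − |V_tp|)² = (V_DD − V_SG)/R.
Let x = V_SG − 0.56. Then 201 x² + x − 7.71 = 0, giving x = 0.193 V (positive root), so V_SG = 0.753 V.
I_D = (V_DD − V_SG)/R = (8.27 − 0.753) / 58.3 = 0.129 mA.

I_D = 0.129 mA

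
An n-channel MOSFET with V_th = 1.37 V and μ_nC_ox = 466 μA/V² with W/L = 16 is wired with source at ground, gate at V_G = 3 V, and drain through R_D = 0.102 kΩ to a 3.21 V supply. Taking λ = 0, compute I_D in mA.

V_GS = V_G = 3 V, so V_ov = 3 − 1.37 = 1.63 V.
k_n = μ_nC_ox · (W/L) = 7.456 mA/V².
Assume saturation: I_D = ½ k_n V_ov² = 0.5 × 7.456 × 1.63² = 9.9 mA, giving V_DS = V_DD − I_D R_D = 3.21 − 9.9 × 0.102 = 2.2 V.
V_DS = 2.2 V ≥ V_ov = 1.63 V, confirming saturation.

I_D = 9.90 mA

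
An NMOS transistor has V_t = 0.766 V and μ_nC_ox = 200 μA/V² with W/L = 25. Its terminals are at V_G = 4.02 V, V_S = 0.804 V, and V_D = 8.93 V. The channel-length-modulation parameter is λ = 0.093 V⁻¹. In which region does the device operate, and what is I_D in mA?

Saturation; I_D = 26.3 mA

V_GS = V_G − V_S = 4.02 − 0.804 = 3.22 V; V_DS = V_D − V_S = 8.93 − 0.804 = 8.13 V.
k_n = μ_nC_ox · (W/L) = 5 mA/V².
V_ov = V_GS − V_t = 3.22 − 0.766 = 2.45 V.
Since V_DS = 8.13 V ≥ V_ov = 2.45 V, the device is in saturation.
I_D = ½ k_n V_ov² (1 + λ V_DS) = 0.5 × 5 × 2.45² × (1 + 0.093 × 8.13) = 26.3 mA.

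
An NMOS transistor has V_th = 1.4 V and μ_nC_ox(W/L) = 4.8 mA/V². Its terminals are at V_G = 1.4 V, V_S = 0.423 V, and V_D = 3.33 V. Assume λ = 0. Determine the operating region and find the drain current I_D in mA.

V_GS = V_G − V_S = 1.4 − 0.423 = 0.977 V; V_DS = V_D − V_S = 3.33 − 0.423 = 2.91 V.
V_GS = 0.977 V < V_th = 1.4 V, so the transistor is in cutoff.

Cutoff; I_D = 0 mA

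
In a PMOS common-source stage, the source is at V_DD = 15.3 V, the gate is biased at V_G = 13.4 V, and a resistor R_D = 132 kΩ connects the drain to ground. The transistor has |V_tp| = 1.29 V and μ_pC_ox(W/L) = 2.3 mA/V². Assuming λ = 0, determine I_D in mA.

V_SG = V_DD − V_G = 15.3 − 13.4 = 1.9 V, so V_ov = 1.9 − 1.29 = 0.61 V.
Assume saturation: I_D = ½ k_p V_ov² = 0.5 × 2.3 × 0.61² = 0.428 mA, giving V_SD = V_DD − I_D R_D = 15.3 − 0.428 × 132 = -41.2 V.
But -41.2 V < V_ov = 0.61 V, so the device is actually in triode.
In triode I_D = k_p[V_ov V_SD − ½ V_SD²] and I_D = (V_DD − V_SD)/R_D. Equating: 152 V_SD² − 186.2 V_SD + 15.3 = 0, giving V_SD = 0.0886 V (the root below V_ov).
I_D = (15.3 − 0.0886) / 132 = 0.115 mA.

I_D = 0.115 mA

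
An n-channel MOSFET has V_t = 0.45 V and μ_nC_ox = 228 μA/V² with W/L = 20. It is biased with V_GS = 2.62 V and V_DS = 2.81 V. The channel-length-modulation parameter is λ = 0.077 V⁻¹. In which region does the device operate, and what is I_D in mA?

k_n = μ_nC_ox · (W/L) = 4.56 mA/V².
V_ov = V_GS − V_t = 2.62 − 0.45 = 2.17 V.
Since V_DS = 2.81 V ≥ V_ov = 2.17 V, the device is in saturation.
I_D = ½ k_n V_ov² (1 + λ V_DS) = 0.5 × 4.56 × 2.17² × (1 + 0.077 × 2.81) = 13.1 mA.

Saturation; I_D = 13.1 mA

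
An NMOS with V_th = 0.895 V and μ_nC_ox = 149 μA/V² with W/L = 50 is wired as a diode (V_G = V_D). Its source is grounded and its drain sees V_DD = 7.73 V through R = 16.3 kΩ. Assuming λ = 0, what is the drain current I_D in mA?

With gate tied to drain, V_GS = V_DS ≥ V_GS − V_th, so the device is in saturation.
k_n = μ_nC_ox · (W/L) = 7.45 mA/V².
KCL at the drain: ½ k_n (V_GS − V_th)² = (V_DD − V_GS)/R.
Let x = V_GS − 0.895. Then 60.7 x² + x − 6.835 = 0, giving x = 0.327 V (positive root), so V_GS = 1.22 V.
I_D = (V_DD − V_GS)/R = (7.73 − 1.22) / 16.3 = 0.399 mA.

I_D = 0.399 mA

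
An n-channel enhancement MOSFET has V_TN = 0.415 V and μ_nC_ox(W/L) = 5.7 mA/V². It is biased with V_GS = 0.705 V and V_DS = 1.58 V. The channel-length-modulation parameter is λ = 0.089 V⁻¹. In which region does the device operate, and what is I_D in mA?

Saturation; I_D = 0.273 mA

V_ov = V_GS − V_TN = 0.705 − 0.415 = 0.29 V.
Since V_DS = 1.58 V ≥ V_ov = 0.29 V, the device is in saturation.
I_D = ½ k_n V_ov² (1 + λ V_DS) = 0.5 × 5.7 × 0.29² × (1 + 0.089 × 1.58) = 0.273 mA.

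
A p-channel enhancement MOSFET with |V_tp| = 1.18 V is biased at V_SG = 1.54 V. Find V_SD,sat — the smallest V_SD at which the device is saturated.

The boundary between triode and saturation is V_SD = V_SG − |V_tp| = V_ov.
V_ov = 1.54 − 1.18 = 0.36 V.

V_SD,sat = 0.360 V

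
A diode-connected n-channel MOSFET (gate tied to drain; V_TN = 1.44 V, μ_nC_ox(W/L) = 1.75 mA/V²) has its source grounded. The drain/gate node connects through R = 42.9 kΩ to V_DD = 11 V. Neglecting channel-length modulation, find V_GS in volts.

With gate tied to drain, V_GS = V_DS ≥ V_GS − V_TN, so the device is in saturation.
KCL at the drain: ½ k_n (V_GS − V_TN)² = (V_DD − V_GS)/R.
Let x = V_GS − 1.44. Then 37.5 x² + x − 9.56 = 0, giving x = 0.492 V (positive root), so V_GS = 1.93 V.
I_D = (V_DD − V_GS)/R = (11 − 1.93) / 42.9 = 0.211 mA.

V_GS = 1.93 V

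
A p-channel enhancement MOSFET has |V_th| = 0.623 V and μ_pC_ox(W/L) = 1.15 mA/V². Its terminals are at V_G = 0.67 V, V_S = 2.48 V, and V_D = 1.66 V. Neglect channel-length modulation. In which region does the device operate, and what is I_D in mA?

Triode; I_D = 0.733 mA

V_SG = V_S − V_G = 2.48 − 0.67 = 1.81 V; V_SD = V_S − V_D = 2.48 − 1.66 = 0.82 V.
V_ov = V_SG − |V_th| = 1.81 − 0.623 = 1.19 V.
Since V_SD = 0.82 V < V_ov = 1.19 V, the device is in the triode region.
I_D = k_p [V_ov · V_SD − ½ V_SD²] = 1.15 × [1.19 × 0.82 − 0.5 × 0.82²] = 0.733 mA.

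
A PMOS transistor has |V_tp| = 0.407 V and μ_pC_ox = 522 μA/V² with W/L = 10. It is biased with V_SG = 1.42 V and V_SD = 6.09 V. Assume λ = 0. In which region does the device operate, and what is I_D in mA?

Saturation; I_D = 2.68 mA

k_p = μ_pC_ox · (W/L) = 5.22 mA/V².
V_ov = V_SG − |V_tp| = 1.42 − 0.407 = 1.01 V.
Since V_SD = 6.09 V ≥ V_ov = 1.01 V, the device is in saturation.
I_D = ½ k_p V_ov² = 0.5 × 5.22 × 1.01² = 2.68 mA.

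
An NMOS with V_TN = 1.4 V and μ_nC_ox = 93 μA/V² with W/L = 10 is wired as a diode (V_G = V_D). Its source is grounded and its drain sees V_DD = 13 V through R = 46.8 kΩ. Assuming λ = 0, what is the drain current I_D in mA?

I_D = 0.233 mA

With gate tied to drain, V_GS = V_DS ≥ V_GS − V_TN, so the device is in saturation.
k_n = μ_nC_ox · (W/L) = 0.93 mA/V².
KCL at the drain: ½ k_n (V_GS − V_TN)² = (V_DD − V_GS)/R.
Let x = V_GS − 1.4. Then 21.8 x² + x − 11.6 = 0, giving x = 0.707 V (positive root), so V_GS = 2.11 V.
I_D = (V_DD − V_GS)/R = (13 − 2.11) / 46.8 = 0.233 mA.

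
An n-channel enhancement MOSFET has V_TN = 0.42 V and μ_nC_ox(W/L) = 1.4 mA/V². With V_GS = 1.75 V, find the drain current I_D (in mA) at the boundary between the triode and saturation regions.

At the boundary V_DS = V_ov = V_GS − V_TN = 1.75 − 0.42 = 1.33 V.
I_D = ½ k_n V_ov² = 0.5 × 1.4 × 1.33² = 1.24 mA.

I_D = 1.24 mA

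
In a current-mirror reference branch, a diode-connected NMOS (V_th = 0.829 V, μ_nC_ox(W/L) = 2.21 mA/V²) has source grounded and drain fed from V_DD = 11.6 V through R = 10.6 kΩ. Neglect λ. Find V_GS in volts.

V_GS = 1.75 V

With gate tied to drain, V_GS = V_DS ≥ V_GS − V_th, so the device is in saturation.
KCL at the drain: ½ k_n (V_GS − V_th)² = (V_DD − V_GS)/R.
Let x = V_GS − 0.829. Then 11.7 x² + x − 10.77 = 0, giving x = 0.917 V (positive root), so V_GS = 1.75 V.
I_D = (V_DD − V_GS)/R = (11.6 − 1.75) / 10.6 = 0.93 mA.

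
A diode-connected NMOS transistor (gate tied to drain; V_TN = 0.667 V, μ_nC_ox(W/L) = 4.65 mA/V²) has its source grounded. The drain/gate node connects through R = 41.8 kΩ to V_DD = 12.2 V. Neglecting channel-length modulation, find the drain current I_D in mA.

I_D = 0.268 mA

With gate tied to drain, V_GS = V_DS ≥ V_GS − V_TN, so the device is in saturation.
KCL at the drain: ½ k_n (V_GS − V_TN)² = (V_DD − V_GS)/R.
Let x = V_GS − 0.667. Then 97.2 x² + x − 11.53 = 0, giving x = 0.339 V (positive root), so V_GS = 1.01 V.
I_D = (V_DD − V_GS)/R = (12.2 − 1.01) / 41.8 = 0.268 mA.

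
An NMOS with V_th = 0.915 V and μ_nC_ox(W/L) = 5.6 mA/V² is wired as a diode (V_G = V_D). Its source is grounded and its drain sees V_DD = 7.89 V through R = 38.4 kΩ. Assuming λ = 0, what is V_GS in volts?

With gate tied to drain, V_GS = V_DS ≥ V_GS − V_th, so the device is in saturation.
KCL at the drain: ½ k_n (V_GS − V_th)² = (V_DD − V_GS)/R.
Let x = V_GS − 0.915. Then 108 x² + x − 6.975 = 0, giving x = 0.25 V (positive root), so V_GS = 1.17 V.
I_D = (V_DD − V_GS)/R = (7.89 − 1.17) / 38.4 = 0.175 mA.

V_GS = 1.17 V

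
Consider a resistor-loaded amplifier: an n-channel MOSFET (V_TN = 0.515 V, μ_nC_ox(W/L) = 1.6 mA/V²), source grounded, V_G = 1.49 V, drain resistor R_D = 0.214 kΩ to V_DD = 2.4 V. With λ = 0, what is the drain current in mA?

V_GS = V_G = 1.49 V, so V_ov = 1.49 − 0.515 = 0.975 V.
Assume saturation: I_D = ½ k_n V_ov² = 0.5 × 1.6 × 0.975² = 0.76 mA, giving V_DS = V_DD − I_D R_D = 2.4 − 0.76 × 0.214 = 2.24 V.
V_DS = 2.24 V ≥ V_ov = 0.975 V, confirming saturation.

I_D = 0.760 mA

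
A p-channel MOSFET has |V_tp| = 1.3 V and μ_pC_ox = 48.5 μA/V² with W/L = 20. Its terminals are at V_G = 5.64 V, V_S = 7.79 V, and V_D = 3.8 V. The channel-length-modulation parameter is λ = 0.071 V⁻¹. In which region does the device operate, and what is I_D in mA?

Saturation; I_D = 0.450 mA

V_SG = V_S − V_G = 7.79 − 5.64 = 2.15 V; V_SD = V_S − V_D = 7.79 − 3.8 = 3.99 V.
k_p = μ_pC_ox · (W/L) = 0.97 mA/V².
V_ov = V_SG − |V_tp| = 2.15 − 1.3 = 0.85 V.
Since V_SD = 3.99 V ≥ V_ov = 0.85 V, the device is in saturation.
I_D = ½ k_p V_ov² (1 + λ V_SD) = 0.5 × 0.97 × 0.85² × (1 + 0.071 × 3.99) = 0.45 mA.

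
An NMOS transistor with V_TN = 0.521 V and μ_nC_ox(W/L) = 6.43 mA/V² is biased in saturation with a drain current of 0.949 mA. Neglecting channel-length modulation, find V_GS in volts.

In saturation I_D = ½ k_n (V_GS − V_TN)², so V_GS − V_TN = √(2 I_D / k_n) = √(2 × 0.949 / 6.43) = 0.543 V.
V_GS = 0.521 + 0.543 = 1.06 V.

V_GS = 1.06 V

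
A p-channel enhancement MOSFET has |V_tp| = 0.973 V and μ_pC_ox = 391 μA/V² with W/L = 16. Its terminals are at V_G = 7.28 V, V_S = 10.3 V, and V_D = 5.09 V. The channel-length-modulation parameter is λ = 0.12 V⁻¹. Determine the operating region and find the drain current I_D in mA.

Saturation; I_D = 21.3 mA

V_SG = V_S − V_G = 10.3 − 7.28 = 3.02 V; V_SD = V_S − V_D = 10.3 − 5.09 = 5.21 V.
k_p = μ_pC_ox · (W/L) = 6.256 mA/V².
V_ov = V_SG − |V_tp| = 3.02 − 0.973 = 2.05 V.
Since V_SD = 5.21 V ≥ V_ov = 2.05 V, the device is in saturation.
I_D = ½ k_p V_ov² (1 + λ V_SD) = 0.5 × 6.256 × 2.05² × (1 + 0.12 × 5.21) = 21.3 mA.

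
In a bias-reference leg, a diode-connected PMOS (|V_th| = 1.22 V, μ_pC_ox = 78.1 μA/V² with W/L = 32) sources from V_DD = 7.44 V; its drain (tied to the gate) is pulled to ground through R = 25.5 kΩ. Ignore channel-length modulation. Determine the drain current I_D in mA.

I_D = 0.227 mA

With gate tied to drain, V_SG = V_SD ≥ V_SG − |V_th|, so the device is in saturation.
k_p = μ_pC_ox · (W/L) = 2.499 mA/V².
KCL at the drain: ½ k_p (V_SG − |V_th|)² = (V_DD − V_SG)/R.
Let x = V_SG − 1.22. Then 31.9 x² + x − 6.22 = 0, giving x = 0.426 V (positive root), so V_SG = 1.65 V.
I_D = (V_DD − V_SG)/R = (7.44 − 1.65) / 25.5 = 0.227 mA.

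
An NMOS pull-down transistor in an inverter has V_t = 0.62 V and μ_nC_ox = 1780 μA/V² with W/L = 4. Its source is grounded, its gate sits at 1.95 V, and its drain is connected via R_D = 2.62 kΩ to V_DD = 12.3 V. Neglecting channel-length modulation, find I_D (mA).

I_D = 4.46 mA

V_GS = V_G = 1.95 V, so V_ov = 1.95 − 0.62 = 1.33 V.
k_n = μ_nC_ox · (W/L) = 7.12 mA/V².
Assume saturation: I_D = ½ k_n V_ov² = 0.5 × 7.12 × 1.33² = 6.3 mA, giving V_DS = V_DD − I_D R_D = 12.3 − 6.3 × 2.62 = -4.2 V.
But -4.2 V < V_ov = 1.33 V, so the device is actually in triode.
In triode I_D = k_n[V_ov V_DS − ½ V_DS²] and I_D = (V_DD − V_DS)/R_D. Equating: 9.33 V_DS² − 25.81 V_DS + 12.3 = 0, giving V_DS = 0.612 V (the root below V_ov).
I_D = (12.3 − 0.612) / 2.62 = 4.46 mA.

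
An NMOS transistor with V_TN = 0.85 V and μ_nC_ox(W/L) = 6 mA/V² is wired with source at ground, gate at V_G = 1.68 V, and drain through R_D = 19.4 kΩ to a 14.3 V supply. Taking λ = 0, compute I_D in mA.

I_D = 0.729 mA

V_GS = V_G = 1.68 V, so V_ov = 1.68 − 0.85 = 0.83 V.
Assume saturation: I_D = ½ k_n V_ov² = 0.5 × 6 × 0.83² = 2.07 mA, giving V_DS = V_DD − I_D R_D = 14.3 − 2.07 × 19.4 = -25.8 V.
But -25.8 V < V_ov = 0.83 V, so the device is actually in triode.
In triode I_D = k_n[V_ov V_DS − ½ V_DS²] and I_D = (V_DD − V_DS)/R_D. Equating: 58.2 V_DS² − 97.61 V_DS + 14.3 = 0, giving V_DS = 0.162 V (the root below V_ov).
I_D = (14.3 − 0.162) / 19.4 = 0.729 mA.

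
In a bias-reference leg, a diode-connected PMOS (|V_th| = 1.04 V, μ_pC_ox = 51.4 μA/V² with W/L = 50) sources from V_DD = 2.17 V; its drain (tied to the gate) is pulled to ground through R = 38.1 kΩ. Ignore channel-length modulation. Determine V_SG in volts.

V_SG = 1.18 V

With gate tied to drain, V_SG = V_SD ≥ V_SG − |V_th|, so the device is in saturation.
k_p = μ_pC_ox · (W/L) = 2.57 mA/V².
KCL at the drain: ½ k_p (V_SG − |V_th|)² = (V_DD − V_SG)/R.
Let x = V_SG − 1.04. Then 49 x² + x − 1.13 = 0, giving x = 0.142 V (positive root), so V_SG = 1.18 V.
I_D = (V_DD − V_SG)/R = (2.17 − 1.18) / 38.1 = 0.0259 mA.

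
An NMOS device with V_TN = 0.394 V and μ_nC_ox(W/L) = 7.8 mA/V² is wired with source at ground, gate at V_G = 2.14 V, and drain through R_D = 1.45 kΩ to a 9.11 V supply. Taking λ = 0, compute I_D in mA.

I_D = 5.93 mA

V_GS = V_G = 2.14 V, so V_ov = 2.14 − 0.394 = 1.75 V.
Assume saturation: I_D = ½ k_n V_ov² = 0.5 × 7.8 × 1.75² = 11.9 mA, giving V_DS = V_DD − I_D R_D = 9.11 − 11.9 × 1.45 = -8.13 V.
But -8.13 V < V_ov = 1.75 V, so the device is actually in triode.
In triode I_D = k_n[V_ov V_DS − ½ V_DS²] and I_D = (V_DD − V_DS)/R_D. Equating: 5.65 V_DS² − 20.75 V_DS + 9.11 = 0, giving V_DS = 0.51 V (the root below V_ov).
I_D = (9.11 − 0.51) / 1.45 = 5.93 mA.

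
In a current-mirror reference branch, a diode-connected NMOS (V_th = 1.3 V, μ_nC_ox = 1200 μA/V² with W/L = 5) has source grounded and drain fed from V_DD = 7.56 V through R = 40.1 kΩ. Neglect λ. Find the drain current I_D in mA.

With gate tied to drain, V_GS = V_DS ≥ V_GS − V_th, so the device is in saturation.
k_n = μ_nC_ox · (W/L) = 6 mA/V².
KCL at the drain: ½ k_n (V_GS − V_th)² = (V_DD − V_GS)/R.
Let x = V_GS − 1.3. Then 120 x² + x − 6.26 = 0, giving x = 0.224 V (positive root), so V_GS = 1.52 V.
I_D = (V_DD − V_GS)/R = (7.56 − 1.52) / 40.1 = 0.151 mA.

I_D = 0.151 mA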